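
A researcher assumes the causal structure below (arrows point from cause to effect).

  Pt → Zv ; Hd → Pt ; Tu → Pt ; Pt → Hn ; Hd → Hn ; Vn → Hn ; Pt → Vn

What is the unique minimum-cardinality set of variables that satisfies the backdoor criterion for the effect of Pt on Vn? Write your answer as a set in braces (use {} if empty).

Variables eligible for adjustment (non-descendants of Pt, excluding Pt and Vn): {Hd, Tu}.
Backdoor paths from Pt to Vn:
  P1: Pt <- Hd -> Hn <- Vn
Each backdoor path contains an unconditioned collider, so every path is already blocked with the empty conditioning set:
  P1: blocked at collider Hn (neither it nor any descendant is in the conditioning set).
The empty set is therefore the unique smallest valid set.

{}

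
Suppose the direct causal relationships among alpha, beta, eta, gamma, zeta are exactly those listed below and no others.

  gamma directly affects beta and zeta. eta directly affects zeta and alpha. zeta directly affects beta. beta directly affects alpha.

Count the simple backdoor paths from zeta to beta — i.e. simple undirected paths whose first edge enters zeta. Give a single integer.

2

A backdoor path from zeta to beta is any simple undirected path whose first edge points into zeta (i.e. leaves zeta via a parent).
Parents of zeta: {eta, gamma}.
Enumerating:
  P1: zeta <- eta -> alpha <- beta
  P2: zeta <- gamma -> beta
That exhausts the simple backdoor paths. Count: 2.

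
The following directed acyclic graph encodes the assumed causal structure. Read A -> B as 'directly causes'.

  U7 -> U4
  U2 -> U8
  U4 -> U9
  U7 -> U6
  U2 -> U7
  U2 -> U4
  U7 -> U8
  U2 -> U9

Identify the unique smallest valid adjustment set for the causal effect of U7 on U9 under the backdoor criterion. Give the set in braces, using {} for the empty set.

Variables eligible for adjustment (non-descendants of U7, excluding U7 and U9): {U2}.
Backdoor paths from U7 to U9:
  P1: U7 <- U2 -> U4 -> U9
  P2: U7 <- U2 -> U9
The empty set is not sufficient: P1 (U7 <- U2 -> U4 -> U9) has no collider blocking it and no conditioned non-collider, so it is open.
Try {U2}:
  P1: blocked at fork node U2 ∈ conditioning set.
  P2: blocked at fork node U2 ∈ conditioning set.
{U2} contains no descendant of U7 and blocks every backdoor path.
{U2} is the unique smallest valid adjustment set.

{U2}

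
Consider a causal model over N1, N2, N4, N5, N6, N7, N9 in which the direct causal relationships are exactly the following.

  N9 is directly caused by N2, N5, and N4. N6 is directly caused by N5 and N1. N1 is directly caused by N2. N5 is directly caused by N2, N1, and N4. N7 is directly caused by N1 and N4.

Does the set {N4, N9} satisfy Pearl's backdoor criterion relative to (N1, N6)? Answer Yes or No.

No

Backdoor paths from N1 to N6 (paths whose first edge points into N1):
  P1: N1 <- N2 -> N5 -> N6
  P2: N1 <- N2 -> N9 <- N4 -> N5 -> N6
  P3: N1 <- N2 -> N9 <- N5 -> N6
Condition 1 (no descendant of N1 in the set): FAILS — N9 is a descendant of N1.
Condition 2 (every backdoor path blocked by {N4, N9}):
  P1: open — no interior node is in the conditioning set.
  P2: blocked at fork node N4 ∈ conditioning set.
  P3: open — collider(s) N9 are conditioned on (or have a conditioned descendant) and no non-collider on the path is in the set.
{N4, N9} does not satisfy the backdoor criterion.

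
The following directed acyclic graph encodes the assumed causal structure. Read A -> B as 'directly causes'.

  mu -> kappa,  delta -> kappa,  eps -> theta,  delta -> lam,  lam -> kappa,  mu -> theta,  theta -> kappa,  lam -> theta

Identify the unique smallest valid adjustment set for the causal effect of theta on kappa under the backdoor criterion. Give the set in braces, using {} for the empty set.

Variables eligible for adjustment (non-descendants of theta, excluding theta and kappa): {delta, eps, lam, mu}.
Backdoor paths from theta to kappa:
  P1: theta <- mu -> kappa
  P2: theta <- lam <- delta -> kappa
  P3: theta <- lam -> kappa
The empty set is not sufficient: P1 (theta <- mu -> kappa) has no collider blocking it and no conditioned non-collider, so it is open.
Try {lam, mu}:
  P1: blocked at fork node mu ∈ conditioning set.
  P2: blocked at chain node lam ∈ conditioning set.
  P3: blocked at fork node lam ∈ conditioning set.
{lam, mu} contains no descendant of theta and blocks every backdoor path.
Every element of {lam, mu} is needed (dropping lam leaves P2 open; dropping mu leaves P1 open), so no proper subset is valid.
Among all size-2 subsets of the eligible variables, only {lam, mu} blocks every backdoor path, so it is the unique smallest valid adjustment set.

{lam, mu}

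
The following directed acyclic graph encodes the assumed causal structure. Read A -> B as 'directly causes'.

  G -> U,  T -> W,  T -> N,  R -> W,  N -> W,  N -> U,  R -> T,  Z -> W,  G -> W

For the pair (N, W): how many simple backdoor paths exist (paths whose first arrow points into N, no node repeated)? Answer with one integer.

A backdoor path from N to W is any simple undirected path whose first edge points into N (i.e. leaves N via a parent).
Parents of N: {T}.
Enumerating:
  P1: N <- T <- R -> W
  P2: N <- T -> W
That exhausts the simple backdoor paths. Count: 2.

2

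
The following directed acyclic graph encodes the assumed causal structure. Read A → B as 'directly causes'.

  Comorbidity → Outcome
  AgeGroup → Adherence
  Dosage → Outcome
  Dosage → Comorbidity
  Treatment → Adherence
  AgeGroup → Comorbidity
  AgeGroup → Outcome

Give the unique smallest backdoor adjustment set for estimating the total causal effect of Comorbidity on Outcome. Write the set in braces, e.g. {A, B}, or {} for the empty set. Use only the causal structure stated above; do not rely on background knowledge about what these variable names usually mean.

Variables eligible for adjustment (non-descendants of Comorbidity, excluding Comorbidity and Outcome): {Adherence, AgeGroup, Dosage, Treatment}.
Backdoor paths from Comorbidity to Outcome:
  P1: Comorbidity <- AgeGroup -> Outcome
  P2: Comorbidity <- Dosage -> Outcome
The empty set is not sufficient: P1 (Comorbidity <- AgeGroup -> Outcome) has no collider blocking it and no conditioned non-collider, so it is open.
Try {AgeGroup, Dosage}:
  P1: blocked at fork node AgeGroup ∈ conditioning set.
  P2: blocked at fork node Dosage ∈ conditioning set.
{AgeGroup, Dosage} contains no descendant of Comorbidity and blocks every backdoor path.
Every element of {AgeGroup, Dosage} is needed (dropping AgeGroup leaves P1 open; dropping Dosage leaves P2 open), so no proper subset is valid.
Among all size-2 subsets of the eligible variables, only {AgeGroup, Dosage} blocks every backdoor path, so it is the unique smallest valid adjustment set.

{AgeGroup, Dosage}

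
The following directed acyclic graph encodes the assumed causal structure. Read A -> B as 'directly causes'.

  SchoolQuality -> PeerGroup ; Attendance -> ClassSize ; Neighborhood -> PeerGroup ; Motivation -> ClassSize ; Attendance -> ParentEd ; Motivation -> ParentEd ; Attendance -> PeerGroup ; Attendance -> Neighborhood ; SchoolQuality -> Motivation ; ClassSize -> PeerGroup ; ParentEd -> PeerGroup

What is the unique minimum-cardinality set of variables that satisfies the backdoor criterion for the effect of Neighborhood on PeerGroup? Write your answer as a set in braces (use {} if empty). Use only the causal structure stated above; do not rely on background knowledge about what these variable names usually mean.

Variables eligible for adjustment (non-descendants of Neighborhood, excluding Neighborhood and PeerGroup): {Attendance, ClassSize, Motivation, ParentEd, SchoolQuality}.
Backdoor paths from Neighborhood to PeerGroup:
  P1: Neighborhood <- Attendance -> ClassSize <- Motivation <- SchoolQuality -> PeerGroup
  P2: Neighborhood <- Attendance -> ClassSize <- Motivation -> ParentEd -> PeerGroup
  P3: Neighborhood <- Attendance -> ClassSize -> PeerGroup
  P4: Neighborhood <- Attendance -> ParentEd <- Motivation <- SchoolQuality -> PeerGroup
  P5: Neighborhood <- Attendance -> ParentEd <- Motivation -> ClassSize -> PeerGroup
  P6: Neighborhood <- Attendance -> ParentEd -> PeerGroup
  P7: Neighborhood <- Attendance -> PeerGroup
The empty set is not sufficient: P3 (Neighborhood <- Attendance -> ClassSize -> PeerGroup) has no collider blocking it and no conditioned non-collider, so it is open.
Try {Attendance}:
  P1: blocked at fork node Attendance ∈ conditioning set.
  P2: blocked at fork node Attendance ∈ conditioning set.
  P3: blocked at fork node Attendance ∈ conditioning set.
  P4: blocked at fork node Attendance ∈ conditioning set.
  P5: blocked at fork node Attendance ∈ conditioning set.
  P6: blocked at fork node Attendance ∈ conditioning set.
  P7: blocked at fork node Attendance ∈ conditioning set.
{Attendance} contains no descendant of Neighborhood and blocks every backdoor path.
No other singleton works — e.g. {SchoolQuality} leaves P3 open — so {Attendance} is the unique smallest valid adjustment set.

{Attendance}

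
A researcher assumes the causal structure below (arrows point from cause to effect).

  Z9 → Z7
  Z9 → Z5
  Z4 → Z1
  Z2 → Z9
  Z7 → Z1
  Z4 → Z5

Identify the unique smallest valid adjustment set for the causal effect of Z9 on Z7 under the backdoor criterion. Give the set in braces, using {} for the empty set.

{}

Variables eligible for adjustment (non-descendants of Z9, excluding Z9 and Z7): {Z2, Z4}.
Backdoor paths from Z9 to Z7:
  (none)
With no backdoor paths the empty set already satisfies the criterion, and it is trivially minimal.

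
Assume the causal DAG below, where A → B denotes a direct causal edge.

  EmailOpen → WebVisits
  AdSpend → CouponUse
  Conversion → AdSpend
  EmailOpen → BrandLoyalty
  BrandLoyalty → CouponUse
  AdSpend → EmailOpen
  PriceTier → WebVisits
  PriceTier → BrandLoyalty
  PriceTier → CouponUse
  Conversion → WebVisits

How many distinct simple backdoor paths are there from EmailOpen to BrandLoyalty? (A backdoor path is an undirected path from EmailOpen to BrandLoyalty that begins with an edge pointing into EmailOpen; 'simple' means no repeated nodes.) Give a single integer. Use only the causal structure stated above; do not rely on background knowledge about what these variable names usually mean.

A backdoor path from EmailOpen to BrandLoyalty is any simple undirected path whose first edge points into EmailOpen (i.e. leaves EmailOpen via a parent).
Parents of EmailOpen: {AdSpend}.
Enumerating:
  P1: EmailOpen <- AdSpend <- Conversion -> WebVisits <- PriceTier -> BrandLoyalty
  P2: EmailOpen <- AdSpend <- Conversion -> WebVisits <- PriceTier -> CouponUse <- BrandLoyalty
  P3: EmailOpen <- AdSpend -> CouponUse <- PriceTier -> BrandLoyalty
  P4: EmailOpen <- AdSpend -> CouponUse <- BrandLoyalty
That exhausts the simple backdoor paths. Count: 4.

4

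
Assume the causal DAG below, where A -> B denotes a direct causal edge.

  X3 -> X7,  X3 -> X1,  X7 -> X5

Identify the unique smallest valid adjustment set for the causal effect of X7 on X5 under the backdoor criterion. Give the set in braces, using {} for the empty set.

{}

Variables eligible for adjustment (non-descendants of X7, excluding X7 and X5): {X1, X3}.
Backdoor paths from X7 to X5:
  (none)
With no backdoor paths the empty set already satisfies the criterion, and it is trivially minimal.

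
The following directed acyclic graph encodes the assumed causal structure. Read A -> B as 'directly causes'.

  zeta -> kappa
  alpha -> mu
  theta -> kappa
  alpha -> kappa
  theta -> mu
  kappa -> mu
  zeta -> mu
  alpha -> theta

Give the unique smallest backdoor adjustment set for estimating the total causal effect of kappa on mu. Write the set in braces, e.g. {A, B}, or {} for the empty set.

Variables eligible for adjustment (non-descendants of kappa, excluding kappa and mu): {alpha, theta, zeta}.
Backdoor paths from kappa to mu:
  P1: kappa <- alpha -> theta -> mu
  P2: kappa <- alpha -> mu
  P3: kappa <- zeta -> mu
  P4: kappa <- theta <- alpha -> mu
  P5: kappa <- theta -> mu
The empty set is not sufficient: P1 (kappa <- alpha -> theta -> mu) has no collider blocking it and no conditioned non-collider, so it is open.
Try {alpha, theta, zeta}:
  P1: blocked at fork node alpha ∈ conditioning set.
  P2: blocked at fork node alpha ∈ conditioning set.
  P3: blocked at fork node zeta ∈ conditioning set.
  P4: blocked at chain node theta ∈ conditioning set.
  P5: blocked at fork node theta ∈ conditioning set.
{alpha, theta, zeta} contains no descendant of kappa and blocks every backdoor path.
Every element of {alpha, theta, zeta} is needed (dropping alpha leaves P2 open; dropping theta leaves P5 open; dropping zeta leaves P3 open), so no proper subset is valid.
Among all size-3 subsets of the eligible variables, only {alpha, theta, zeta} blocks every backdoor path, so it is the unique smallest valid adjustment set.

{alpha, theta, zeta}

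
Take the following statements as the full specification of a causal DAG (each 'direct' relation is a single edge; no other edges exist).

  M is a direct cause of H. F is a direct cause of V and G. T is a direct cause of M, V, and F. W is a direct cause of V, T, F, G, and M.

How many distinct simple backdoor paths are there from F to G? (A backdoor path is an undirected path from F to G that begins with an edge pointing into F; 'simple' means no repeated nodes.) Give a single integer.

A backdoor path from F to G is any simple undirected path whose first edge points into F (i.e. leaves F via a parent).
Parents of F: {T, W}.
Enumerating:
  P1: F <- W -> G
  P2: F <- T <- W -> G
  P3: F <- T -> V <- W -> G
  P4: F <- T -> M <- W -> G
That exhausts the simple backdoor paths. Count: 4.

4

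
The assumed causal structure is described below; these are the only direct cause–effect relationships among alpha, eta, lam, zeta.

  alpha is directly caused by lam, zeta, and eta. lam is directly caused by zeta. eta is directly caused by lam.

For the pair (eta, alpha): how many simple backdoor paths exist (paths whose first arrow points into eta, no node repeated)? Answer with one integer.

A backdoor path from eta to alpha is any simple undirected path whose first edge points into eta (i.e. leaves eta via a parent).
Parents of eta: {lam}.
Enumerating:
  P1: eta <- lam <- zeta -> alpha
  P2: eta <- lam -> alpha
That exhausts the simple backdoor paths. Count: 2.

2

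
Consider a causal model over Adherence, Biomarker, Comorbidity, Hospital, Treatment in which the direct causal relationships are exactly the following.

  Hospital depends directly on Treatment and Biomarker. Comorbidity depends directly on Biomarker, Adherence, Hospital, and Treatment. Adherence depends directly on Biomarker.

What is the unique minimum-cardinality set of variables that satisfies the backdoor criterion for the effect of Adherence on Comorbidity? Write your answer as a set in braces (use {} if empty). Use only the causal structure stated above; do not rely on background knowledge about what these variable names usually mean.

{Biomarker}

Variables eligible for adjustment (non-descendants of Adherence, excluding Adherence and Comorbidity): {Biomarker, Hospital, Treatment}.
Backdoor paths from Adherence to Comorbidity:
  P1: Adherence <- Biomarker -> Hospital <- Treatment -> Comorbidity
  P2: Adherence <- Biomarker -> Hospital -> Comorbidity
  P3: Adherence <- Biomarker -> Comorbidity
The empty set is not sufficient: P2 (Adherence <- Biomarker -> Hospital -> Comorbidity) has no collider blocking it and no conditioned non-collider, so it is open.
Try {Biomarker}:
  P1: blocked at fork node Biomarker ∈ conditioning set.
  P2: blocked at fork node Biomarker ∈ conditioning set.
  P3: blocked at fork node Biomarker ∈ conditioning set.
{Biomarker} contains no descendant of Adherence and blocks every backdoor path.
No other singleton works — e.g. {Treatment} leaves P2 open — so {Biomarker} is the unique smallest valid adjustment set.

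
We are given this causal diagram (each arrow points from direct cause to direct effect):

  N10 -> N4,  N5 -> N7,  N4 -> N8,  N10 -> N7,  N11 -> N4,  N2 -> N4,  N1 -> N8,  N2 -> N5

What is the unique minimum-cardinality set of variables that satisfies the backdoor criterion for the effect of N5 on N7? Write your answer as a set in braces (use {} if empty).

{}

Variables eligible for adjustment (non-descendants of N5, excluding N5 and N7): {N1, N10, N11, N2, N4, N8}.
Backdoor paths from N5 to N7:
  P1: N5 <- N2 -> N4 <- N10 -> N7
Each backdoor path contains an unconditioned collider, so every path is already blocked with the empty conditioning set:
  P1: blocked at collider N4 (neither it nor any descendant is in the conditioning set).
The empty set is therefore the unique smallest valid set.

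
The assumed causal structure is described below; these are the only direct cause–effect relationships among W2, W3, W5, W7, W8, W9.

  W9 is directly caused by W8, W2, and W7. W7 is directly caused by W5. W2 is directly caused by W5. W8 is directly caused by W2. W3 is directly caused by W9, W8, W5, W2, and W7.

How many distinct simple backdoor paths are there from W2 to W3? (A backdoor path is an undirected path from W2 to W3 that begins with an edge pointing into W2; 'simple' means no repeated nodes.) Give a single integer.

A backdoor path from W2 to W3 is any simple undirected path whose first edge points into W2 (i.e. leaves W2 via a parent).
Parents of W2: {W5}.
Enumerating:
  P1: W2 <- W5 -> W7 -> W9 <- W8 -> W3
  P2: W2 <- W5 -> W7 -> W9 -> W3
  P3: W2 <- W5 -> W7 -> W3
  P4: W2 <- W5 -> W3
That exhausts the simple backdoor paths. Count: 4.

4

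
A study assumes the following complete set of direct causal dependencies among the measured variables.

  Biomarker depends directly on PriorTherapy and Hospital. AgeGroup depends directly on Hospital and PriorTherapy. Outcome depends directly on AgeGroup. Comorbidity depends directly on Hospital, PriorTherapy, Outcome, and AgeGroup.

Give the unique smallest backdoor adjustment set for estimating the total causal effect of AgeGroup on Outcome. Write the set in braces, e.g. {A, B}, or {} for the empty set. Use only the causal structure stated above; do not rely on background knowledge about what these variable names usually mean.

Variables eligible for adjustment (non-descendants of AgeGroup, excluding AgeGroup and Outcome): {Biomarker, Hospital, PriorTherapy}.
Backdoor paths from AgeGroup to Outcome:
  P1: AgeGroup <- PriorTherapy -> Biomarker <- Hospital -> Comorbidity <- Outcome
  P2: AgeGroup <- PriorTherapy -> Comorbidity <- Outcome
  P3: AgeGroup <- Hospital -> Biomarker <- PriorTherapy -> Comorbidity <- Outcome
  P4: AgeGroup <- Hospital -> Comorbidity <- Outcome
Each backdoor path contains an unconditioned collider, so every path is already blocked with the empty conditioning set:
  P1: blocked at collider Biomarker (neither it nor any descendant is in the conditioning set).
  P2: blocked at collider Comorbidity (neither it nor any descendant is in the conditioning set).
  P3: blocked at collider Biomarker (neither it nor any descendant is in the conditioning set).
  P4: blocked at collider Comorbidity (neither it nor any descendant is in the conditioning set).
The empty set is therefore the unique smallest valid set.

{}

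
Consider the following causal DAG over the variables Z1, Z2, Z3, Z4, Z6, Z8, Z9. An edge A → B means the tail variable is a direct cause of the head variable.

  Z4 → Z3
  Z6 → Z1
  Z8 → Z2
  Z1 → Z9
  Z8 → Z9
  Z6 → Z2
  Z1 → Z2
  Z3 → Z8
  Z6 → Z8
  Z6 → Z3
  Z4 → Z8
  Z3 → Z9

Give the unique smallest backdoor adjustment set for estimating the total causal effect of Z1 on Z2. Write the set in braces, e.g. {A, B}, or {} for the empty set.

{Z6}

Variables eligible for adjustment (non-descendants of Z1, excluding Z1 and Z2): {Z3, Z4, Z6, Z8}.
Backdoor paths from Z1 to Z2:
  P1: Z1 <- Z6 -> Z3 <- Z4 -> Z8 -> Z2
  P2: Z1 <- Z6 -> Z3 -> Z8 -> Z2
  P3: Z1 <- Z6 -> Z3 -> Z9 <- Z8 -> Z2
  P4: Z1 <- Z6 -> Z8 -> Z2
  P5: Z1 <- Z6 -> Z2
The empty set is not sufficient: P2 (Z1 <- Z6 -> Z3 -> Z8 -> Z2) has no collider blocking it and no conditioned non-collider, so it is open.
Try {Z6}:
  P1: blocked at fork node Z6 ∈ conditioning set.
  P2: blocked at fork node Z6 ∈ conditioning set.
  P3: blocked at fork node Z6 ∈ conditioning set.
  P4: blocked at fork node Z6 ∈ conditioning set.
  P5: blocked at fork node Z6 ∈ conditioning set.
{Z6} contains no descendant of Z1 and blocks every backdoor path.
No other singleton works — e.g. {Z4} leaves P2 open — so {Z6} is the unique smallest valid adjustment set.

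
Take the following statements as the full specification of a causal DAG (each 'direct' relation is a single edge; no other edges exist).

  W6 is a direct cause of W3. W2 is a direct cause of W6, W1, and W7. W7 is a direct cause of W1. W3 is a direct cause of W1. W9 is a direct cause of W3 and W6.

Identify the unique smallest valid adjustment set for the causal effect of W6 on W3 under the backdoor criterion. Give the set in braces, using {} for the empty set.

Variables eligible for adjustment (non-descendants of W6, excluding W6 and W3): {W2, W7, W9}.
Backdoor paths from W6 to W3:
  P1: W6 <- W2 -> W7 -> W1 <- W3
  P2: W6 <- W2 -> W1 <- W3
  P3: W6 <- W9 -> W3
The empty set is not sufficient: P3 (W6 <- W9 -> W3) has no collider blocking it and no conditioned non-collider, so it is open.
Try {W9}:
  P1: blocked at collider W1 (neither it nor any descendant is in the conditioning set).
  P2: blocked at collider W1 (neither it nor any descendant is in the conditioning set).
  P3: blocked at fork node W9 ∈ conditioning set.
{W9} contains no descendant of W6 and blocks every backdoor path.
No other singleton works — e.g. {W2} leaves P3 open — so {W9} is the unique smallest valid adjustment set.

{W9}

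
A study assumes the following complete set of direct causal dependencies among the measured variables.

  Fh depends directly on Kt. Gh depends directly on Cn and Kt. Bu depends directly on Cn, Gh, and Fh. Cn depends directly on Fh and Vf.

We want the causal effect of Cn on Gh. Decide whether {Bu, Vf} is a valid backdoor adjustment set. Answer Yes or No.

Backdoor paths from Cn to Gh (paths whose first edge points into Cn):
  P1: Cn <- Fh <- Kt -> Gh
  P2: Cn <- Fh -> Bu <- Gh
Condition 1 (no descendant of Cn in the set): FAILS — Bu is a descendant of Cn.
Condition 2 (every backdoor path blocked by {Bu, Vf}):
  P1: open — no interior node is in the conditioning set.
  P2: open — collider(s) Bu are conditioned on (or have a conditioned descendant) and no non-collider on the path is in the set.
{Bu, Vf} does not satisfy the backdoor criterion.

No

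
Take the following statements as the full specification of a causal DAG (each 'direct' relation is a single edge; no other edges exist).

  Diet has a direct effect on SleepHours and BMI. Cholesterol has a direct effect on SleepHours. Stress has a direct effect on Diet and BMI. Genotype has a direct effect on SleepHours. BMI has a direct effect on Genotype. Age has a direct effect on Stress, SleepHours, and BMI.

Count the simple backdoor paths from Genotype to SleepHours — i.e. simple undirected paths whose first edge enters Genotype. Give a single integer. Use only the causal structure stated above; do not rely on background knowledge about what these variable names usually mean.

A backdoor path from Genotype to SleepHours is any simple undirected path whose first edge points into Genotype (i.e. leaves Genotype via a parent).
Parents of Genotype: {BMI}.
Enumerating:
  P1: Genotype <- BMI <- Age -> Stress -> Diet -> SleepHours
  P2: Genotype <- BMI <- Age -> SleepHours
  P3: Genotype <- BMI <- Stress <- Age -> SleepHours
  P4: Genotype <- BMI <- Stress -> Diet -> SleepHours
  P5: Genotype <- BMI <- Diet <- Stress <- Age -> SleepHours
  P6: Genotype <- BMI <- Diet -> SleepHours
That exhausts the simple backdoor paths. Count: 6.

6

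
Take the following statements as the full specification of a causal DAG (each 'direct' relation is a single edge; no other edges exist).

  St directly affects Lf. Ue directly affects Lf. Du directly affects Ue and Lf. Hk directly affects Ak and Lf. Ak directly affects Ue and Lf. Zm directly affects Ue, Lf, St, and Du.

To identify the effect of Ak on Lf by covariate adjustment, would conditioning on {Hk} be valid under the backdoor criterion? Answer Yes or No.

Yes

Backdoor paths from Ak to Lf (paths whose first edge points into Ak):
  P1: Ak <- Hk -> Lf
Condition 1 (no descendant of Ak in the set): holds — descendants of Ak are {Lf, Ue}; none are in {Hk}.
Condition 2 (every backdoor path blocked by {Hk}):
  P1: blocked at fork node Hk ∈ conditioning set.
{Hk} satisfies the backdoor criterion.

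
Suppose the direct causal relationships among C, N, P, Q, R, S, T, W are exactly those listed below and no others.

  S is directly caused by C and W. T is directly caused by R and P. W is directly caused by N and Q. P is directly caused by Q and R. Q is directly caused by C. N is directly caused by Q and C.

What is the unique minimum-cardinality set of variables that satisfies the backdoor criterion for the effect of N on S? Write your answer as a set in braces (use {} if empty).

{C, Q}

Variables eligible for adjustment (non-descendants of N, excluding N and S): {C, P, Q, R, T}.
Backdoor paths from N to S:
  P1: N <- C -> Q -> W -> S
  P2: N <- C -> S
  P3: N <- Q <- C -> S
  P4: N <- Q -> W -> S
The empty set is not sufficient: P1 (N <- C -> Q -> W -> S) has no collider blocking it and no conditioned non-collider, so it is open.
Try {C, Q}:
  P1: blocked at fork node C ∈ conditioning set.
  P2: blocked at fork node C ∈ conditioning set.
  P3: blocked at chain node Q ∈ conditioning set.
  P4: blocked at fork node Q ∈ conditioning set.
{C, Q} contains no descendant of N and blocks every backdoor path.
Every element of {C, Q} is needed (dropping C leaves P2 open; dropping Q leaves P4 open), so no proper subset is valid.
Among all size-2 subsets of the eligible variables, only {C, Q} blocks every backdoor path, so it is the unique smallest valid adjustment set.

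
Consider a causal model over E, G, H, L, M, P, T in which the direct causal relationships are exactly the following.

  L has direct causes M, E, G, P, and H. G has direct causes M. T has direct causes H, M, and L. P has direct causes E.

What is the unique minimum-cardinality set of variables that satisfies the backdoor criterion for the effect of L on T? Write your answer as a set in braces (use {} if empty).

Variables eligible for adjustment (non-descendants of L, excluding L and T): {E, G, H, M, P}.
Backdoor paths from L to T:
  P1: L <- M -> T
  P2: L <- G <- M -> T
  P3: L <- H -> T
The empty set is not sufficient: P1 (L <- M -> T) has no collider blocking it and no conditioned non-collider, so it is open.
Try {H, M}:
  P1: blocked at fork node M ∈ conditioning set.
  P2: blocked at fork node M ∈ conditioning set.
  P3: blocked at fork node H ∈ conditioning set.
{H, M} contains no descendant of L and blocks every backdoor path.
Every element of {H, M} is needed (dropping H leaves P3 open; dropping M leaves P1 open), so no proper subset is valid.
Among all size-2 subsets of the eligible variables, only {H, M} blocks every backdoor path, so it is the unique smallest valid adjustment set.

{H, M}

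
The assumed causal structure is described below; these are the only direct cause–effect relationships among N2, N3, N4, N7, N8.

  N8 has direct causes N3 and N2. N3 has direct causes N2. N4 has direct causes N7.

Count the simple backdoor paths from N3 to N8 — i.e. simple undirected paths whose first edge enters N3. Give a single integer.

A backdoor path from N3 to N8 is any simple undirected path whose first edge points into N3 (i.e. leaves N3 via a parent).
Parents of N3: {N2}.
Enumerating:
  P1: N3 <- N2 -> N8
That exhausts the simple backdoor paths. Count: 1.

1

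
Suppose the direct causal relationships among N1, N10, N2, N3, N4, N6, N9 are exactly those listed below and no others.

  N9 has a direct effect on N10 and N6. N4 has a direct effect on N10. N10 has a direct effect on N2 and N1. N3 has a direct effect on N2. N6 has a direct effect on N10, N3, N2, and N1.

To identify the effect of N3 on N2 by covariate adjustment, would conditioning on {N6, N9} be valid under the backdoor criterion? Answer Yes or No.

Yes

Backdoor paths from N3 to N2 (paths whose first edge points into N3):
  P1: N3 <- N6 <- N9 -> N10 -> N2
  P2: N3 <- N6 -> N10 -> N2
  P3: N3 <- N6 -> N1 <- N10 -> N2
  P4: N3 <- N6 -> N2
Condition 1 (no descendant of N3 in the set): holds — descendants of N3 are {N2}; none are in {N6, N9}.
Condition 2 (every backdoor path blocked by {N6, N9}):
  P1: blocked at chain node N6 ∈ conditioning set.
  P2: blocked at fork node N6 ∈ conditioning set.
  P3: blocked at fork node N6 ∈ conditioning set.
  P4: blocked at fork node N6 ∈ conditioning set.
{N6, N9} satisfies the backdoor criterion.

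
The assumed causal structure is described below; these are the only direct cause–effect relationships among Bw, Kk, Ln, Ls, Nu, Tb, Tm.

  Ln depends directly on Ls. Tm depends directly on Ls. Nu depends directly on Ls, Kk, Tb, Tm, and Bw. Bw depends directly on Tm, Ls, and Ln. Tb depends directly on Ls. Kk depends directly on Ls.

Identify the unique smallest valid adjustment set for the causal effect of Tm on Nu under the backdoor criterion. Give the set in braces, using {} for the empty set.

Variables eligible for adjustment (non-descendants of Tm, excluding Tm and Nu): {Kk, Ln, Ls, Tb}.
Backdoor paths from Tm to Nu:
  P1: Tm <- Ls -> Tb -> Nu
  P2: Tm <- Ls -> Ln -> Bw -> Nu
  P3: Tm <- Ls -> Bw -> Nu
  P4: Tm <- Ls -> Kk -> Nu
  P5: Tm <- Ls -> Nu
The empty set is not sufficient: P1 (Tm <- Ls -> Tb -> Nu) has no collider blocking it and no conditioned non-collider, so it is open.
Try {Ls}:
  P1: blocked at fork node Ls ∈ conditioning set.
  P2: blocked at fork node Ls ∈ conditioning set.
  P3: blocked at fork node Ls ∈ conditioning set.
  P4: blocked at fork node Ls ∈ conditioning set.
  P5: blocked at fork node Ls ∈ conditioning set.
{Ls} contains no descendant of Tm and blocks every backdoor path.
No other singleton works — e.g. {Tb} leaves P2 open — so {Ls} is the unique smallest valid adjustment set.

{Ls}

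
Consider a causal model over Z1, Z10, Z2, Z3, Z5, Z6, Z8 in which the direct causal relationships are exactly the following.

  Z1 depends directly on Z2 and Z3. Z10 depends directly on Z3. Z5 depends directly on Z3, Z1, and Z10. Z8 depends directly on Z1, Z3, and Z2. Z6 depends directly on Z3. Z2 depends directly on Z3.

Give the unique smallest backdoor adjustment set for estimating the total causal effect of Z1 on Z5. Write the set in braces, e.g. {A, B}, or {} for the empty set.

{Z3}

Variables eligible for adjustment (non-descendants of Z1, excluding Z1 and Z5): {Z10, Z2, Z3, Z6}.
Backdoor paths from Z1 to Z5:
  P1: Z1 <- Z3 -> Z10 -> Z5
  P2: Z1 <- Z3 -> Z5
  P3: Z1 <- Z2 <- Z3 -> Z10 -> Z5
  P4: Z1 <- Z2 <- Z3 -> Z5
  P5: Z1 <- Z2 -> Z8 <- Z3 -> Z10 -> Z5
  P6: Z1 <- Z2 -> Z8 <- Z3 -> Z5
The empty set is not sufficient: P1 (Z1 <- Z3 -> Z10 -> Z5) has no collider blocking it and no conditioned non-collider, so it is open.
Try {Z3}:
  P1: blocked at fork node Z3 ∈ conditioning set.
  P2: blocked at fork node Z3 ∈ conditioning set.
  P3: blocked at fork node Z3 ∈ conditioning set.
  P4: blocked at fork node Z3 ∈ conditioning set.
  P5: blocked at collider Z8 (neither it nor any descendant is in the conditioning set).
  P6: blocked at collider Z8 (neither it nor any descendant is in the conditioning set).
{Z3} contains no descendant of Z1 and blocks every backdoor path.
No other singleton works — e.g. {Z10} leaves P2 open — so {Z3} is the unique smallest valid adjustment set.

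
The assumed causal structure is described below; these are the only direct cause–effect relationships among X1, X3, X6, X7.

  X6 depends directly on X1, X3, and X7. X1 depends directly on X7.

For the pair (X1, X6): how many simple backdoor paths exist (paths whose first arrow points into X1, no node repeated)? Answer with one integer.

1

A backdoor path from X1 to X6 is any simple undirected path whose first edge points into X1 (i.e. leaves X1 via a parent).
Parents of X1: {X7}.
Enumerating:
  P1: X1 <- X7 -> X6
That exhausts the simple backdoor paths. Count: 1.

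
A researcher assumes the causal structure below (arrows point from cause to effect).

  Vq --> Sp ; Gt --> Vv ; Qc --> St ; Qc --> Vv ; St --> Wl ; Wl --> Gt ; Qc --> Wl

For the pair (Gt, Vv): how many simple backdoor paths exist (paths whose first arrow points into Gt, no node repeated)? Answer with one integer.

A backdoor path from Gt to Vv is any simple undirected path whose first edge points into Gt (i.e. leaves Gt via a parent).
Parents of Gt: {Wl}.
Enumerating:
  P1: Gt <- Wl <- Qc -> Vv
  P2: Gt <- Wl <- St <- Qc -> Vv
That exhausts the simple backdoor paths. Count: 2.

2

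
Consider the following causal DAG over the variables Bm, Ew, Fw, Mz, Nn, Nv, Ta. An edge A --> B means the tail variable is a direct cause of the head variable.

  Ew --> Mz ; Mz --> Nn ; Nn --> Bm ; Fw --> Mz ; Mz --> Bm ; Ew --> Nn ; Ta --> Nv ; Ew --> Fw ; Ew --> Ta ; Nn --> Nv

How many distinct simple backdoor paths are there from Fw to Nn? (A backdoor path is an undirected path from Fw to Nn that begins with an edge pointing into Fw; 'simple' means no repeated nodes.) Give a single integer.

4

A backdoor path from Fw to Nn is any simple undirected path whose first edge points into Fw (i.e. leaves Fw via a parent).
Parents of Fw: {Ew}.
Enumerating:
  P1: Fw <- Ew -> Mz -> Nn
  P2: Fw <- Ew -> Mz -> Bm <- Nn
  P3: Fw <- Ew -> Ta -> Nv <- Nn
  P4: Fw <- Ew -> Nn
That exhausts the simple backdoor paths. Count: 4.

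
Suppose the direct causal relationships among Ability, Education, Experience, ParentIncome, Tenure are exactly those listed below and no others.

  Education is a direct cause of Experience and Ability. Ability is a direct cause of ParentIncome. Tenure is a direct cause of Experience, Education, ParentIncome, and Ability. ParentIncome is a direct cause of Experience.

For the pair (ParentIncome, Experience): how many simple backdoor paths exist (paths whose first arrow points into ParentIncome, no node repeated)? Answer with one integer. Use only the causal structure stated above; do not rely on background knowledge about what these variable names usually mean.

7

A backdoor path from ParentIncome to Experience is any simple undirected path whose first edge points into ParentIncome (i.e. leaves ParentIncome via a parent).
Parents of ParentIncome: {Ability, Tenure}.
Enumerating:
  P1: ParentIncome <- Tenure -> Education -> Experience
  P2: ParentIncome <- Tenure -> Ability <- Education -> Experience
  P3: ParentIncome <- Tenure -> Experience
  P4: ParentIncome <- Ability <- Tenure -> Education -> Experience
  P5: ParentIncome <- Ability <- Tenure -> Experience
  P6: ParentIncome <- Ability <- Education <- Tenure -> Experience
  P7: ParentIncome <- Ability <- Education -> Experience
That exhausts the simple backdoor paths. Count: 7.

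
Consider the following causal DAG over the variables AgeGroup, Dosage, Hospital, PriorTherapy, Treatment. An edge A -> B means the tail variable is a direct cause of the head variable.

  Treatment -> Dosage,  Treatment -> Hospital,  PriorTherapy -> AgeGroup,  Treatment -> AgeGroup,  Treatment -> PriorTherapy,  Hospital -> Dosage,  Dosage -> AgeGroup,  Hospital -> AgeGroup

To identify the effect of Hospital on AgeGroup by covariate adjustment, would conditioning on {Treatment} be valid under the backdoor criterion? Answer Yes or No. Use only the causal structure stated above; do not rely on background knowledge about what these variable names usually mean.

Yes

Backdoor paths from Hospital to AgeGroup (paths whose first edge points into Hospital):
  P1: Hospital <- Treatment -> PriorTherapy -> AgeGroup
  P2: Hospital <- Treatment -> Dosage -> AgeGroup
  P3: Hospital <- Treatment -> AgeGroup
Condition 1 (no descendant of Hospital in the set): holds — descendants of Hospital are {AgeGroup, Dosage}; none are in {Treatment}.
Condition 2 (every backdoor path blocked by {Treatment}):
  P1: blocked at fork node Treatment ∈ conditioning set.
  P2: blocked at fork node Treatment ∈ conditioning set.
  P3: blocked at fork node Treatment ∈ conditioning set.
{Treatment} satisfies the backdoor criterion.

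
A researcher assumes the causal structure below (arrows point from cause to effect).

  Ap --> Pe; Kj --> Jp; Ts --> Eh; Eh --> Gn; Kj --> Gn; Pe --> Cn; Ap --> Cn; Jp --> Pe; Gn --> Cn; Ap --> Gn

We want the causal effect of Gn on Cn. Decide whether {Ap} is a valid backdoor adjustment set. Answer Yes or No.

No

Backdoor paths from Gn to Cn (paths whose first edge points into Gn):
  P1: Gn <- Kj -> Jp -> Pe <- Ap -> Cn
  P2: Gn <- Kj -> Jp -> Pe -> Cn
  P3: Gn <- Ap -> Pe -> Cn
  P4: Gn <- Ap -> Cn
Condition 1 (no descendant of Gn in the set): holds — descendants of Gn are {Cn}; none are in {Ap}.
Condition 2 (every backdoor path blocked by {Ap}):
  P1: blocked at collider Pe (neither it nor any descendant is in the conditioning set).
  P2: open — no interior node is in the conditioning set.
  P3: blocked at fork node Ap ∈ conditioning set.
  P4: blocked at fork node Ap ∈ conditioning set.
{Ap} does not satisfy the backdoor criterion.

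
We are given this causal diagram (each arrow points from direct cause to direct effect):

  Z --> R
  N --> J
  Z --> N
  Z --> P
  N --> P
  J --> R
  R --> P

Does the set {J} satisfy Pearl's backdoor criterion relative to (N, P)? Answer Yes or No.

Backdoor paths from N to P (paths whose first edge points into N):
  P1: N <- Z -> R -> P
  P2: N <- Z -> P
Condition 1 (no descendant of N in the set): FAILS — J is a descendant of N.
Condition 2 (every backdoor path blocked by {J}):
  P1: open — no interior node is in the conditioning set.
  P2: open — no interior node is in the conditioning set.
{J} does not satisfy the backdoor criterion.

No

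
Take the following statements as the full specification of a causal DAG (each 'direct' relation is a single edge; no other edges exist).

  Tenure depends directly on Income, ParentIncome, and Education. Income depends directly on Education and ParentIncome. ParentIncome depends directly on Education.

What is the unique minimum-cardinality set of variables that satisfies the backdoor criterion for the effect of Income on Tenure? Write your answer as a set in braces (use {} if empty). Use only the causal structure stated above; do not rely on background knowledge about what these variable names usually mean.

Variables eligible for adjustment (non-descendants of Income, excluding Income and Tenure): {Education, ParentIncome}.
Backdoor paths from Income to Tenure:
  P1: Income <- Education -> ParentIncome -> Tenure
  P2: Income <- Education -> Tenure
  P3: Income <- ParentIncome <- Education -> Tenure
  P4: Income <- ParentIncome -> Tenure
The empty set is not sufficient: P1 (Income <- Education -> ParentIncome -> Tenure) has no collider blocking it and no conditioned non-collider, so it is open.
Try {Education, ParentIncome}:
  P1: blocked at fork node Education ∈ conditioning set.
  P2: blocked at fork node Education ∈ conditioning set.
  P3: blocked at chain node ParentIncome ∈ conditioning set.
  P4: blocked at fork node ParentIncome ∈ conditioning set.
{Education, ParentIncome} contains no descendant of Income and blocks every backdoor path.
Every element of {Education, ParentIncome} is needed (dropping Education leaves P2 open; dropping ParentIncome leaves P4 open), so no proper subset is valid.
Among all size-2 subsets of the eligible variables, only {Education, ParentIncome} blocks every backdoor path, so it is the unique smallest valid adjustment set.

{Education, ParentIncome}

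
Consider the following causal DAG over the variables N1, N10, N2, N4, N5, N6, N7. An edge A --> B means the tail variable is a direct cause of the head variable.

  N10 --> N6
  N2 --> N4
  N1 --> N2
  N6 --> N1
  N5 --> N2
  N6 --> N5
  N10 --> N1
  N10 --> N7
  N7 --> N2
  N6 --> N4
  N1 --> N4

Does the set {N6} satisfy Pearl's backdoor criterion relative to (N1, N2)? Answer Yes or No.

Backdoor paths from N1 to N2 (paths whose first edge points into N1):
  P1: N1 <- N10 -> N6 -> N5 -> N2
  P2: N1 <- N10 -> N6 -> N4 <- N2
  P3: N1 <- N10 -> N7 -> N2
  P4: N1 <- N6 <- N10 -> N7 -> N2
  P5: N1 <- N6 -> N5 -> N2
  P6: N1 <- N6 -> N4 <- N2
Condition 1 (no descendant of N1 in the set): holds — descendants of N1 are {N2, N4}; none are in {N6}.
Condition 2 (every backdoor path blocked by {N6}):
  P1: blocked at chain node N6 ∈ conditioning set.
  P2: blocked at chain node N6 ∈ conditioning set.
  P3: open — no interior node is in the conditioning set.
  P4: blocked at chain node N6 ∈ conditioning set.
  P5: blocked at fork node N6 ∈ conditioning set.
  P6: blocked at fork node N6 ∈ conditioning set.
{N6} does not satisfy the backdoor criterion.

No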